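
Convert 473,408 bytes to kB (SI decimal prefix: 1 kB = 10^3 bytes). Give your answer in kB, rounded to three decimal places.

473,408 bytes given.
1 kB = 1,000 bytes
473,408 / 1,000 = 473.408 kB

473.408 kB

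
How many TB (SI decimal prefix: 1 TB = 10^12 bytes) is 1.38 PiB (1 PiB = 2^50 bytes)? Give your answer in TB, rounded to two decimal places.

1.38 PiB = 1.38 × 2^50 bytes = 1,553,741,871,442,821.12 bytes
1 TB = 1,000,000,000,000 bytes
1,553,741,871,442,821.12 / 1,000,000,000,000 = 1,553.74 TB

1,553.74 TB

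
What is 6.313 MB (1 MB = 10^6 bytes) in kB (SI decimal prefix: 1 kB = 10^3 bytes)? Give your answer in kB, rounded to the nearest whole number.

6.313 MB = 6.313 × 10^6 bytes = 6,313,000 bytes
1 kB = 1,000 bytes
6,313,000 / 1,000 = 6,313 kB

6,313 kB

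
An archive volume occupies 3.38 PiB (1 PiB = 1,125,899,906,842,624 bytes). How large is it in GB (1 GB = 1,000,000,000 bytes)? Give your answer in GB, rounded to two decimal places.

3.38 PiB = 3.38 × 2^50 bytes = 3,805,541,685,128,069.12 bytes
1 GB = 10^9 bytes = 1,000,000,000 bytes
3,805,541,685,128,069.12 / 1,000,000,000 = 3,805,541.69 GB

3,805,541.69 GB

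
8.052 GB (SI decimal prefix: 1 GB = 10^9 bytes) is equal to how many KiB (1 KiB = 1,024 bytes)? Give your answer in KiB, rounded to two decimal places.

7,863,281.25 KiB

8.052 GB × 1,000,000,000 bytes/GB = 8,052,000,000 bytes
1 KiB = 1,024 bytes
8,052,000,000 / 1,024 = 7,863,281.25 KiB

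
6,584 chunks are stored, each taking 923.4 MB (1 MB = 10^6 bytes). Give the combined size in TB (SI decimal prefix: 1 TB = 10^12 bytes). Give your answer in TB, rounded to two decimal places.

Total = 6,584 × 923.4 MB = 6079665.6 MB
= 6079665.6 × 1,000,000 bytes = 6,079,665,600,000 bytes
1 TB = 1,000,000,000,000 bytes
6,079,665,600,000 / 1,000,000,000,000 = 6.08 TB

6.08 TB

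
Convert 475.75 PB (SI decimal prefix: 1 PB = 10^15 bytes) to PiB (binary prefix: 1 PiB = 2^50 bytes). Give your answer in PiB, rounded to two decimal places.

422.55 PiB

475.75 PB = 475.75 × 10^15 bytes = 475,750,000,000,000,000 bytes
1 PiB = 1,125,899,906,842,624 bytes
475,750,000,000,000,000 / 1,125,899,906,842,624 = 422.55 PiB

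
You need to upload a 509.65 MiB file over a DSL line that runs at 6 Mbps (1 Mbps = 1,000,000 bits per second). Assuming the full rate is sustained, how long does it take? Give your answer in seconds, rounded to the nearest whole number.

713 seconds

509.65 MiB = 534,406,758.4 bytes = 4,275,254,067.2 bits
6 Mbps = 6,000,000 bits/s
time = 4,275,254,067.2 / 6,000,000 = 713 s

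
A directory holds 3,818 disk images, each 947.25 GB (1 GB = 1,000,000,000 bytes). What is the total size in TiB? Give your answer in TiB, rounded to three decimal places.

3,289.279 TiB

Total = 3,818 × 947.25 GB = 3616600.5 GB
= 3616600.5 × 1,000,000,000 bytes = 3,616,600,500,000,000 bytes
1 TiB = 1,099,511,627,776 bytes
3,616,600,500,000,000 / 1,099,511,627,776 = 3,289.279 TiB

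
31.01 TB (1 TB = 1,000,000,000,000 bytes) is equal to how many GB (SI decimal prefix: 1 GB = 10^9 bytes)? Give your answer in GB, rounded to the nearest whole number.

31.01 TB = 31.01 × 10^12 bytes = 31,010,000,000,000 bytes
1 GB = 1,000,000,000 bytes
31,010,000,000,000 / 1,000,000,000 = 31,010 GB

31,010 GB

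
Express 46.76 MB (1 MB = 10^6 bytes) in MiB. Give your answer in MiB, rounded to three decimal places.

46.76 MB × 1,000,000 bytes/MB = 46,760,000 bytes
1 MiB = 1,048,576 bytes
46,760,000 / 1,048,576 = 44.594 MiB

44.594 MiB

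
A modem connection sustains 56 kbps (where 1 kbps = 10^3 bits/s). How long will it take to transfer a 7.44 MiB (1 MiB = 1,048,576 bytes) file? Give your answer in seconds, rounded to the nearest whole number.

7.44 MiB = 7,801,405.44 bytes = 62,411,243.52 bits
56 kbps = 56,000 bits/s
time = 62,411,243.52 / 56,000 = 1,114 s

1,114 seconds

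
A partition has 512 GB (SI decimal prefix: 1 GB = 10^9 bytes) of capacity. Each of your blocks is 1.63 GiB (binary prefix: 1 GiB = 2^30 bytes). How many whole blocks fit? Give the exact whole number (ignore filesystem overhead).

292

Capacity: 512 GB = 512,000,000,000 bytes
Per item: 1.63 GiB = 1,750,199,173.12 bytes
⌊512,000,000,000 / 1,750,199,173.12⌋ = 292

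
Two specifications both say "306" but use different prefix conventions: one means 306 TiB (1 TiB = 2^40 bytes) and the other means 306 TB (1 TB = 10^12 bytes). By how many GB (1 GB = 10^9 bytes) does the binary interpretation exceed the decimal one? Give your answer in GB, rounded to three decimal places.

306 TiB = 306 × 1,099,511,627,776 = 336,450,558,099,456 bytes
306 TB = 306 × 1,000,000,000,000 = 306,000,000,000,000 bytes
difference = 30,450,558,099,456 bytes
30,450,558,099,456 / 1,000,000,000 = 30,450.558 GB

30,450.558 GB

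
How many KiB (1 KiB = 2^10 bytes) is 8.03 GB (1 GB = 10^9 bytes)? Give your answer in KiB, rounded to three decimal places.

7,841,796.875 KiB

8.03 GB × 1,000,000,000 bytes/GB = 8,030,000,000 bytes
1 KiB = 2^10 bytes = 1,024 bytes
8,030,000,000 / 1,024 = 7,841,796.875 KiB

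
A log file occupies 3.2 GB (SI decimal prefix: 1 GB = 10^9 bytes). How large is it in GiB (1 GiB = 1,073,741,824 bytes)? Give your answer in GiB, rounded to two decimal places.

3.2 GB × 1,000,000,000 bytes/GB = 3,200,000,000 bytes
1 GiB = 2^30 bytes = 1,073,741,824 bytes
3,200,000,000 / 1,073,741,824 = 2.98 GiB

2.98 GiB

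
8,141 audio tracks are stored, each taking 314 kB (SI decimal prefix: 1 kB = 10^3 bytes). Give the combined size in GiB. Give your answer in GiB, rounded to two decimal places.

2.38 GiB

Total = 8,141 × 314 kB = 2,556,274 kB
= 2,556,274 × 1,000 bytes = 2,556,274,000 bytes
1 GiB = 1,073,741,824 bytes
2,556,274,000 / 1,073,741,824 = 2.38 GiB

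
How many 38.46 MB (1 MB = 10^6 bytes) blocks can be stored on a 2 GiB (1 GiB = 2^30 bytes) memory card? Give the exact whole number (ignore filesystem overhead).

55

Capacity: 2 GiB = 2,147,483,648 bytes
Per item: 38.46 MB = 38,460,000 bytes
⌊2,147,483,648 / 38,460,000⌋ = 55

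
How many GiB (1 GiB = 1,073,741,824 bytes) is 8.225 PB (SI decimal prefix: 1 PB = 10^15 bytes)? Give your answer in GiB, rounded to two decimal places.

8.225 PB = 8.225 × 10^15 bytes = 8,225,000,000,000,000 bytes
1 GiB = 1,073,741,824 bytes
8,225,000,000,000,000 / 1,073,741,824 = 7,660,128.18 GiB

7,660,128.18 GiB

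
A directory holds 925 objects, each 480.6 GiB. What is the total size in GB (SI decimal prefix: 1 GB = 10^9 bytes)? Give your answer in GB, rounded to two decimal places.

Total = 925 × 480.6 GiB = 444,555 GiB
= 444,555 × 1,073,741,824 bytes = 477,337,296,568,320 bytes
1 GB = 1,000,000,000 bytes
477,337,296,568,320 / 1,000,000,000 = 477,337.30 GB

477,337.30 GB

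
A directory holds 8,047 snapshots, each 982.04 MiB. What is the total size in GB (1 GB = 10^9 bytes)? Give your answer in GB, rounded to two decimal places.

8,286.35 GB

Total = 8,047 × 982.04 MiB = 7902475.88 MiB
= 7902475.88 × 1,048,576 bytes = 8,286,346,548,346.88 bytes
1 GB = 1,000,000,000 bytes
8,286,346,548,346.88 / 1,000,000,000 = 8,286.35 GB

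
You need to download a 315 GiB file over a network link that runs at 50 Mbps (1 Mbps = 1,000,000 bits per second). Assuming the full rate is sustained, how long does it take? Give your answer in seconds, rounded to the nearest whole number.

54,117 seconds

315 GiB = 338,228,674,560 bytes = 2,705,829,396,480 bits
50 Mbps = 50,000,000 bits/s
time = 2,705,829,396,480 / 50,000,000 = 54,117 s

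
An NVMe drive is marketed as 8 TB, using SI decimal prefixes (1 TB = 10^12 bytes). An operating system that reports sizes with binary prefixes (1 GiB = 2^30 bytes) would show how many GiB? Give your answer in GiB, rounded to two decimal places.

8 TB = 8 × 10^12 bytes = 8,000,000,000,000 bytes
1 GiB = 1,073,741,824 bytes
8,000,000,000,000 / 1,073,741,824 = 7,450.58 GiB

7,450.58 GiB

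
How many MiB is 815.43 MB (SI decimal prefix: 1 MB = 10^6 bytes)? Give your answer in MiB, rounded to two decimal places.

777.65 MiB

815.43 MB × 1,000,000 bytes/MB = 815,430,000 bytes
1 MiB = 1,048,576 bytes
815,430,000 / 1,048,576 = 777.65 MiB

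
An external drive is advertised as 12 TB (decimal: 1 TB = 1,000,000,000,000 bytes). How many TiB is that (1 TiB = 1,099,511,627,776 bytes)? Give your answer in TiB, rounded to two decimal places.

10.91 TiB

12 TB = 12 × 10^12 bytes = 12,000,000,000,000 bytes
1 TiB = 2^40 bytes = 1,099,511,627,776 bytes
12,000,000,000,000 / 1,099,511,627,776 = 10.91 TiB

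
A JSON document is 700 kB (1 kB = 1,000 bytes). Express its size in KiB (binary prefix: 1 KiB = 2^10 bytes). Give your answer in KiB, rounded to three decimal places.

700 kB = 700 × 10^3 bytes = 700,000 bytes
1 KiB = 2^10 bytes = 1,024 bytes
700,000 / 1,024 = 683.594 KiB

683.594 KiB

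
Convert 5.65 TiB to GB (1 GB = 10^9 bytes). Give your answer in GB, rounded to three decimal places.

6,212.241 GB

5.65 TiB = 5.65 × 2^40 bytes = 6,212,240,696,934.4 bytes
1 GB = 1,000,000,000 bytes
6,212,240,696,934.4 / 1,000,000,000 = 6,212.241 GB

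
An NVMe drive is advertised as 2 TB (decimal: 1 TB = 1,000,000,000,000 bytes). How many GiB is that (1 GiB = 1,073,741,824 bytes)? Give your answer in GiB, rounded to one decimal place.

2 TB × 1,000,000,000,000 bytes/TB = 2,000,000,000,000 bytes
1 GiB = 2^30 bytes = 1,073,741,824 bytes
2,000,000,000,000 / 1,073,741,824 = 1,862.6 GiB

1,862.6 GiB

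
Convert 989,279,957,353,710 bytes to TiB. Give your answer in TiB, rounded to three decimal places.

899.745 TiB

989,279,957,353,710 bytes given.
1 TiB = 1,099,511,627,776 bytes
989,279,957,353,710 / 1,099,511,627,776 = 899.745 TiB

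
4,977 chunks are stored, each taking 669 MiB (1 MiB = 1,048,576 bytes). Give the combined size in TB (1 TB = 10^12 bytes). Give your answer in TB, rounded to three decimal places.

3.491 TB

Total = 4,977 × 669 MiB = 3,329,613 MiB
= 3,329,613 × 1,048,576 bytes = 3,491,352,281,088 bytes
1 TB = 1,000,000,000,000 bytes
3,491,352,281,088 / 1,000,000,000,000 = 3.491 TB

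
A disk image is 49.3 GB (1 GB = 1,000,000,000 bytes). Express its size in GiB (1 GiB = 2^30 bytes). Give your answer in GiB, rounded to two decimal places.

45.91 GiB

49.3 GB = 49.3 × 10^9 bytes = 49,300,000,000 bytes
1 GiB = 1,073,741,824 bytes
49,300,000,000 / 1,073,741,824 = 45.91 GiB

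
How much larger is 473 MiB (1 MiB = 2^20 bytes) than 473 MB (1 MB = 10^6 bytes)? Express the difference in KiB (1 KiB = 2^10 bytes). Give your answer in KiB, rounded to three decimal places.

22,437.938 KiB

473 MiB = 473 × 1,048,576 = 495,976,448 bytes
473 MB = 473 × 1,000,000 = 473,000,000 bytes
difference = 22,976,448 bytes
22,976,448 / 1,024 = 22,437.938 KiB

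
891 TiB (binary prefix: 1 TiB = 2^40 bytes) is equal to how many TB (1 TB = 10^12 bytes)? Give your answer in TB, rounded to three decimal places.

891 TiB × 1,099,511,627,776 bytes/TiB = 979,664,860,348,416 bytes
1 TB = 1,000,000,000,000 bytes
979,664,860,348,416 / 1,000,000,000,000 = 979.665 TB

979.665 TB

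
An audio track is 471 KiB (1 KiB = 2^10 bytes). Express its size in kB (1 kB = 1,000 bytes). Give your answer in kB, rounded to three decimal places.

482.304 kB

471 KiB = 471 × 2^10 bytes = 482,304 bytes
1 kB = 10^3 bytes = 1,000 bytes
482,304 / 1,000 = 482.304 kB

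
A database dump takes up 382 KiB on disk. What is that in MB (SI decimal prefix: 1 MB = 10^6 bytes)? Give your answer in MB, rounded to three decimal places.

0.391 MB

382 KiB = 382 × 2^10 bytes = 391,168 bytes
1 MB = 10^6 bytes = 1,000,000 bytes
391,168 / 1,000,000 = 0.391 MB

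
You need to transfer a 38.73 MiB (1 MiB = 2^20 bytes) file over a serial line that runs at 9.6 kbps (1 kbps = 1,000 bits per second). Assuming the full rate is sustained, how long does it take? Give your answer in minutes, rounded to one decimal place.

564.0 minutes

38.73 MiB = 40,611,348.48 bytes = 324,890,787.84 bits
9.6 kbps = 9,600 bits/s
time = 324,890,787.84 / 9,600 = 33,842.79 s
33,842.79 s / 60 = 564.0 minutes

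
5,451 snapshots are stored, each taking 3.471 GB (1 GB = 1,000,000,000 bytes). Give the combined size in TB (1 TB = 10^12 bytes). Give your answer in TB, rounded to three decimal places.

18.920 TB

Total = 5,451 × 3.471 GB = 18920.421 GB
= 18920.421 × 1,000,000,000 bytes = 18,920,421,000,000 bytes
1 TB = 1,000,000,000,000 bytes
18,920,421,000,000 / 1,000,000,000,000 = 18.920 TB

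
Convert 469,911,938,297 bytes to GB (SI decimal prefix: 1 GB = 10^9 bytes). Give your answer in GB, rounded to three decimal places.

469,911,938,297 bytes given.
1 GB = 10^9 bytes = 1,000,000,000 bytes
469,911,938,297 / 1,000,000,000 = 469.912 GB

469.912 GB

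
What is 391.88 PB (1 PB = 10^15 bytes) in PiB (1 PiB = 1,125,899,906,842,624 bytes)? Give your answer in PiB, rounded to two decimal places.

348.06 PiB

391.88 PB × 1,000,000,000,000,000 bytes/PB = 391,880,000,000,000,000 bytes
1 PiB = 1,125,899,906,842,624 bytes
391,880,000,000,000,000 / 1,125,899,906,842,624 = 348.06 PiB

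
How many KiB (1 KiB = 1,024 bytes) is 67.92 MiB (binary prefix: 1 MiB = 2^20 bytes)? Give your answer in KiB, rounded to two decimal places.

69,550.08 KiB

67.92 MiB = 67.92 × 2^20 bytes = 71,219,281.92 bytes
1 KiB = 1,024 bytes
71,219,281.92 / 1,024 = 69,550.08 KiB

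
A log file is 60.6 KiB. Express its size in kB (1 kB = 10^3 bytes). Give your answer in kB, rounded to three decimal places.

62.054 kB

60.6 KiB = 60.6 × 2^10 bytes = 62,054.4 bytes
1 kB = 1,000 bytes
62,054.4 / 1,000 = 62.054 kB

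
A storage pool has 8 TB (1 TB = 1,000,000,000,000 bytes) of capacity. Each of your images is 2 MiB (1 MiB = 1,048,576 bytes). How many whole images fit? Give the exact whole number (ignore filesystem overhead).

Capacity: 8 TB = 8,000,000,000,000 bytes
Per item: 2 MiB = 2,097,152 bytes
⌊8,000,000,000,000 / 2,097,152⌋ = 3,814,697

3,814,697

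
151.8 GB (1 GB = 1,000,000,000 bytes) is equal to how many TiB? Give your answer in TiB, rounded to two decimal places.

0.14 TiB

151.8 GB = 151.8 × 10^9 bytes = 151,800,000,000 bytes
1 TiB = 1,099,511,627,776 bytes
151,800,000,000 / 1,099,511,627,776 = 0.14 TiB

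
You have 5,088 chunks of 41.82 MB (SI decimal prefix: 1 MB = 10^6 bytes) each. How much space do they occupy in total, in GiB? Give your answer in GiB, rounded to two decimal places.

Total = 5,088 × 41.82 MB = 212780.16 MB
= 212780.16 × 1,000,000 bytes = 212,780,160,000 bytes
1 GiB = 1,073,741,824 bytes
212,780,160,000 / 1,073,741,824 = 198.17 GiB

198.17 GiB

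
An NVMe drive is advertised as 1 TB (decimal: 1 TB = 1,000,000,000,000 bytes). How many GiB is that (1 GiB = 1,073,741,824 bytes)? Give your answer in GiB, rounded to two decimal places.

1 TB = 1 × 10^12 bytes = 1,000,000,000,000 bytes
1 GiB = 2^30 bytes = 1,073,741,824 bytes
1,000,000,000,000 / 1,073,741,824 = 931.32 GiB

931.32 GiB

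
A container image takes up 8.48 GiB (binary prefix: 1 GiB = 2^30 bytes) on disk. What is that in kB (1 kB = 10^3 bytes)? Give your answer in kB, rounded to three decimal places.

8.48 GiB × 1,073,741,824 bytes/GiB = 9,105,330,667.52 bytes
1 kB = 1,000 bytes
9,105,330,667.52 / 1,000 = 9,105,330.668 kB

9,105,330.668 kB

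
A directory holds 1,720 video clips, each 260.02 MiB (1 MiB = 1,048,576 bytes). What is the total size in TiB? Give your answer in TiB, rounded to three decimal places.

0.427 TiB

Total = 1,720 × 260.02 MiB = 447234.4 MiB
= 447234.4 × 1,048,576 bytes = 468,959,258,214.4 bytes
1 TiB = 1,099,511,627,776 bytes
468,959,258,214.4 / 1,099,511,627,776 = 0.427 TiB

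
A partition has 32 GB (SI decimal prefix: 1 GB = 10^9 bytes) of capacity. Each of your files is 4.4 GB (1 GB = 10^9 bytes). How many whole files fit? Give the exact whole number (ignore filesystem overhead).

7

Capacity: 32 GB = 32,000,000,000 bytes
Per item: 4.4 GB = 4,400,000,000 bytes
⌊32,000,000,000 / 4,400,000,000⌋ = 7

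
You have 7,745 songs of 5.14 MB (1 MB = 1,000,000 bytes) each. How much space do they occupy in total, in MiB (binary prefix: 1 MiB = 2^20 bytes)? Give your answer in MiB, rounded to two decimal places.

Total = 7,745 × 5.14 MB = 39809.3 MB
= 39809.3 × 1,000,000 bytes = 39,809,300,000 bytes
1 MiB = 1,048,576 bytes
39,809,300,000 / 1,048,576 = 37,965.11 MiB

37,965.11 MiB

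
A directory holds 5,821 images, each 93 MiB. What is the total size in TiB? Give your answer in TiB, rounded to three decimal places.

0.516 TiB

Total = 5,821 × 93 MiB = 541,353 MiB
= 541,353 × 1,048,576 bytes = 567,649,763,328 bytes
1 TiB = 1,099,511,627,776 bytes
567,649,763,328 / 1,099,511,627,776 = 0.516 TiB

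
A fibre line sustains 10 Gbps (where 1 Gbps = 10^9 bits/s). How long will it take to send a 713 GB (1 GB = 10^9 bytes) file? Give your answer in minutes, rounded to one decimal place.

9.5 minutes

713 GB = 713,000,000,000 bytes = 5,704,000,000,000 bits
10 Gbps = 10,000,000,000 bits/s
time = 5,704,000,000,000 / 10,000,000,000 = 570.40 s
570.40 s / 60 = 9.5 minutes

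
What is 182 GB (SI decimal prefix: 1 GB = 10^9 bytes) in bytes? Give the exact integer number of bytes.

182,000,000,000 bytes

182 × 1,000,000,000 = 182,000,000,000 bytes  (1 GB = 10^9 bytes)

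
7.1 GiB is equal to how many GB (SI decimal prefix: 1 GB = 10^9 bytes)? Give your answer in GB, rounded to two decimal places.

7.1 GiB = 7.1 × 2^30 bytes = 7,623,566,950.4 bytes
1 GB = 1,000,000,000 bytes
7,623,566,950.4 / 1,000,000,000 = 7.62 GB

7.62 GB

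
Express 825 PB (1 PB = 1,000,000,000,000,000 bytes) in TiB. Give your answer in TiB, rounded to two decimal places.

825 PB = 825 × 10^15 bytes = 825,000,000,000,000,000 bytes
1 TiB = 2^40 bytes = 1,099,511,627,776 bytes
825,000,000,000,000,000 / 1,099,511,627,776 = 750,333.13 TiB

750,333.13 TiB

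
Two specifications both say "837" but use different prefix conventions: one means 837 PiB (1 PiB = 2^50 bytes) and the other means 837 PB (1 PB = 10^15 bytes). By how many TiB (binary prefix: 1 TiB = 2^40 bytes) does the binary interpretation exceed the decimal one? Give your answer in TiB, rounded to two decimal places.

95,840.93 TiB

837 PiB = 837 × 1,125,899,906,842,624 = 942,378,222,027,276,288 bytes
837 PB = 837 × 1,000,000,000,000,000 = 837,000,000,000,000,000 bytes
difference = 105,378,222,027,276,288 bytes
105,378,222,027,276,288 / 1,099,511,627,776 = 95,840.93 TiB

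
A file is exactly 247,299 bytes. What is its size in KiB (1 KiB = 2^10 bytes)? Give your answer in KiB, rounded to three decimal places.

241.503 KiB

247,299 bytes given.
1 KiB = 2^10 bytes = 1,024 bytes
247,299 / 1,024 = 241.503 KiB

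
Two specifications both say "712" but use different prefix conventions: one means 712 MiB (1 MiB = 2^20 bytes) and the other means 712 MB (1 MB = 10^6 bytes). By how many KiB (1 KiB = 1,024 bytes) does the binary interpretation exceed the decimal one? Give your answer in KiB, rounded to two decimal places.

33,775.50 KiB

712 MiB = 712 × 1,048,576 = 746,586,112 bytes
712 MB = 712 × 1,000,000 = 712,000,000 bytes
difference = 34,586,112 bytes
34,586,112 / 1,024 = 33,775.50 KiB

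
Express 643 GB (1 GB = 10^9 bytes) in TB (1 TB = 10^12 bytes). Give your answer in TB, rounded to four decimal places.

643 GB = 643 × 10^9 bytes = 643,000,000,000 bytes
1 TB = 1,000,000,000,000 bytes
643,000,000,000 / 1,000,000,000,000 = 0.6430 TB

0.6430 TB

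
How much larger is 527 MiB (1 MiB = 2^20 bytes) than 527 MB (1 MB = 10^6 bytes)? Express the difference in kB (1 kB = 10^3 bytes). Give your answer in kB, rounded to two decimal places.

25,599.55 kB

527 MiB = 527 × 1,048,576 = 552,599,552 bytes
527 MB = 527 × 1,000,000 = 527,000,000 bytes
difference = 25,599,552 bytes
25,599,552 / 1,000 = 25,599.55 kB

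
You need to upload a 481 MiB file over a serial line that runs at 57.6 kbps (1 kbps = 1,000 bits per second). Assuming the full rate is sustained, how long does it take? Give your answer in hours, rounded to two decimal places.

19.46 hours

481 MiB = 504,365,056 bytes = 4,034,920,448 bits
57.6 kbps = 57,600 bits/s
time = 4,034,920,448 / 57,600 = 70,050.7022 s
70,050.7022 s / 3600 = 19.46 hours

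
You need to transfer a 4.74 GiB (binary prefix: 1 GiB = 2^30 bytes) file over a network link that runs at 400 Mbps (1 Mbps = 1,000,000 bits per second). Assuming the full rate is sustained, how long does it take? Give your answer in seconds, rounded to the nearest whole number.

102 seconds

4.74 GiB = 5,089,536,245.76 bytes = 40,716,289,966.08 bits
400 Mbps = 400,000,000 bits/s
time = 40,716,289,966.08 / 400,000,000 = 102 s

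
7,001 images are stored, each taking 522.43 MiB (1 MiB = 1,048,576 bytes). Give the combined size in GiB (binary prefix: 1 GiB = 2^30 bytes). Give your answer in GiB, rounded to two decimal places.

Total = 7,001 × 522.43 MiB = 3657532.43 MiB
= 3657532.43 × 1,048,576 bytes = 3,835,200,725,319.68 bytes
1 GiB = 1,073,741,824 bytes
3,835,200,725,319.68 / 1,073,741,824 = 3,571.81 GiB

3,571.81 GiB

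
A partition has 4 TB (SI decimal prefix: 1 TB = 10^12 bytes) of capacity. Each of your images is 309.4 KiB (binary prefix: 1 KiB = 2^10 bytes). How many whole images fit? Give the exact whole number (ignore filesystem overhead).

Capacity: 4 TB = 4,000,000,000,000 bytes
Per item: 309.4 KiB = 316,825.6 bytes
⌊4,000,000,000,000 / 316,825.6⌋ = 12,625,242

12,625,242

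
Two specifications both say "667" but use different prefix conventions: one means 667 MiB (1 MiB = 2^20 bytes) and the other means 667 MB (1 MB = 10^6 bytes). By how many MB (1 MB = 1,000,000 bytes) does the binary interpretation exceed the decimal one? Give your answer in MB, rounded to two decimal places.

32.40 MB

667 MiB = 667 × 1,048,576 = 699,400,192 bytes
667 MB = 667 × 1,000,000 = 667,000,000 bytes
difference = 32,400,192 bytes
32,400,192 / 1,000,000 = 32.40 MB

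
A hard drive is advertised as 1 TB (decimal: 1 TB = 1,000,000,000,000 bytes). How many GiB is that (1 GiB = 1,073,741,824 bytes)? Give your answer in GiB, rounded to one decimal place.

1 TB = 1 × 10^12 bytes = 1,000,000,000,000 bytes
1 GiB = 1,073,741,824 bytes
1,000,000,000,000 / 1,073,741,824 = 931.3 GiB

931.3 GiB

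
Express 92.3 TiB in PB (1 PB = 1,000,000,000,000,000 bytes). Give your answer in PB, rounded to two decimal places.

92.3 TiB = 92.3 × 2^40 bytes = 101,484,923,243,724.8 bytes
1 PB = 10^15 bytes = 1,000,000,000,000,000 bytes
101,484,923,243,724.8 / 1,000,000,000,000,000 = 0.10 PB

0.10 PB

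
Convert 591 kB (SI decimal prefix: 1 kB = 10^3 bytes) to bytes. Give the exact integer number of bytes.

591 × 1,000 = 591,000 bytes  (1 kB = 10^3 bytes)

591,000 bytes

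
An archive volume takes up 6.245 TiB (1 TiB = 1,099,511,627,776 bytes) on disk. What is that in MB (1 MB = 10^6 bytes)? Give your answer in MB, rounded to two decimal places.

6.245 TiB = 6.245 × 2^40 bytes = 6,866,450,115,461.12 bytes
1 MB = 10^6 bytes = 1,000,000 bytes
6,866,450,115,461.12 / 1,000,000 = 6,866,450.12 MB

6,866,450.12 MB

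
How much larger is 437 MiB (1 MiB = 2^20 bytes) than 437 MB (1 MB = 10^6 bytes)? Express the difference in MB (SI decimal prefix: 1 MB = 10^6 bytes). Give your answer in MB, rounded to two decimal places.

21.23 MB

437 MiB = 437 × 1,048,576 = 458,227,712 bytes
437 MB = 437 × 1,000,000 = 437,000,000 bytes
difference = 21,227,712 bytes
21,227,712 / 1,000,000 = 21.23 MB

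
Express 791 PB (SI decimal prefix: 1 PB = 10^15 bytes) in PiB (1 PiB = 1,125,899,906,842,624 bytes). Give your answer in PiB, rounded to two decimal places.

791 PB = 791 × 10^15 bytes = 791,000,000,000,000,000 bytes
1 PiB = 2^50 bytes = 1,125,899,906,842,624 bytes
791,000,000,000,000,000 / 1,125,899,906,842,624 = 702.55 PiB

702.55 PiB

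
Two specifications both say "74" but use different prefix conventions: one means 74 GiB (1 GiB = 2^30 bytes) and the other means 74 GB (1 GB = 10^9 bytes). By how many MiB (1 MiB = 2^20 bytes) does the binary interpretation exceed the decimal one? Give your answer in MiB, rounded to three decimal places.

5,204.101 MiB

74 GiB = 74 × 1,073,741,824 = 79,456,894,976 bytes
74 GB = 74 × 1,000,000,000 = 74,000,000,000 bytes
difference = 5,456,894,976 bytes
5,456,894,976 / 1,048,576 = 5,204.101 MiB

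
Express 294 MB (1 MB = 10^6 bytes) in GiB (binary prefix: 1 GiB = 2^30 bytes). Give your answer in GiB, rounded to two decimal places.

294 MB × 1,000,000 bytes/MB = 294,000,000 bytes
1 GiB = 1,073,741,824 bytes
294,000,000 / 1,073,741,824 = 0.27 GiB

0.27 GiB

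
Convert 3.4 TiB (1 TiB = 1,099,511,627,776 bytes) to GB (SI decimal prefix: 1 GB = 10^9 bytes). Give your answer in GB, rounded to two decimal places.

3.4 TiB × 1,099,511,627,776 bytes/TiB = 3,738,339,534,438.4 bytes
1 GB = 10^9 bytes = 1,000,000,000 bytes
3,738,339,534,438.4 / 1,000,000,000 = 3,738.34 GB

3,738.34 GB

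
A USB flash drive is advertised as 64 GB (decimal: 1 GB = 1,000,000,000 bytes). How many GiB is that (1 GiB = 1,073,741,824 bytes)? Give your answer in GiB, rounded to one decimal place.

59.6 GiB

64 GB × 1,000,000,000 bytes/GB = 64,000,000,000 bytes
1 GiB = 2^30 bytes = 1,073,741,824 bytes
64,000,000,000 / 1,073,741,824 = 59.6 GiB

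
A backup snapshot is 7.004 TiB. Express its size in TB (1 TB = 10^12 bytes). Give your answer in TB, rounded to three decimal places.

7.004 TiB × 1,099,511,627,776 bytes/TiB = 7,700,979,440,943.104 bytes
1 TB = 10^12 bytes = 1,000,000,000,000 bytes
7,700,979,440,943.104 / 1,000,000,000,000 = 7.701 TB

7.701 TB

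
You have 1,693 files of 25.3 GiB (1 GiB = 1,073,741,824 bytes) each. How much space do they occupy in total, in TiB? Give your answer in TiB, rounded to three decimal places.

41.829 TiB

Total = 1,693 × 25.3 GiB = 42832.9 GiB
= 42832.9 × 1,073,741,824 bytes = 45,991,476,173,209.6 bytes
1 TiB = 1,099,511,627,776 bytes
45,991,476,173,209.6 / 1,099,511,627,776 = 41.829 TiB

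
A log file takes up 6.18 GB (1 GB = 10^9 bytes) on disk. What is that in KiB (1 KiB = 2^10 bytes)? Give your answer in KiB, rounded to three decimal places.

6.18 GB × 1,000,000,000 bytes/GB = 6,180,000,000 bytes
1 KiB = 2^10 bytes = 1,024 bytes
6,180,000,000 / 1,024 = 6,035,156.250 KiB

6,035,156.250 KiB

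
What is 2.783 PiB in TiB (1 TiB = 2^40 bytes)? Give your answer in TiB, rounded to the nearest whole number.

2.783 PiB = 2.783 × 2^50 bytes = 3,133,379,440,743,022.592 bytes
1 TiB = 2^40 bytes = 1,099,511,627,776 bytes
3,133,379,440,743,022.592 / 1,099,511,627,776 = 2,850 TiB

2,850 TiB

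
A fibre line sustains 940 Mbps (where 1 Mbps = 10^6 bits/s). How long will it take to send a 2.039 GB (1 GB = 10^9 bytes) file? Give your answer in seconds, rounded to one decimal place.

2.039 GB = 2,039,000,000 bytes = 16,312,000,000 bits
940 Mbps = 940,000,000 bits/s
time = 16,312,000,000 / 940,000,000 = 17.4 s

17.4 seconds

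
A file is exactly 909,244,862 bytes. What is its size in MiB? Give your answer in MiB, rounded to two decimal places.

867.12 MiB

909,244,862 bytes given.
1 MiB = 1,048,576 bytes
909,244,862 / 1,048,576 = 867.12 MiB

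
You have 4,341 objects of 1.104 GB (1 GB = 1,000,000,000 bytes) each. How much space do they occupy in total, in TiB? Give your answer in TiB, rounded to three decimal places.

4.359 TiB

Total = 4,341 × 1.104 GB = 4792.464 GB
= 4792.464 × 1,000,000,000 bytes = 4,792,464,000,000 bytes
1 TiB = 1,099,511,627,776 bytes
4,792,464,000,000 / 1,099,511,627,776 = 4.359 TiB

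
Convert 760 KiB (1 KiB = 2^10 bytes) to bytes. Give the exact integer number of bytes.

778,240 bytes

760 × 1,024 = 778,240 bytes  (1 KiB = 2^10 bytes)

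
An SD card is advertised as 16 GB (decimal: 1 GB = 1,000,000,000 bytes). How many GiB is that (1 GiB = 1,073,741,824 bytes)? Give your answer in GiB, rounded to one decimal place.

16 GB = 16 × 10^9 bytes = 16,000,000,000 bytes
1 GiB = 2^30 bytes = 1,073,741,824 bytes
16,000,000,000 / 1,073,741,824 = 14.9 GiB

14.9 GiB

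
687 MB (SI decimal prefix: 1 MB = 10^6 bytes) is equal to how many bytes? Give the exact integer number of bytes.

687 × 1,000,000 = 687,000,000 bytes  (1 MB = 10^6 bytes)

687,000,000 bytes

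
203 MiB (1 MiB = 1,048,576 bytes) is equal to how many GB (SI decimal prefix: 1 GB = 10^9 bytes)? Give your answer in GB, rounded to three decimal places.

0.213 GB

203 MiB = 203 × 2^20 bytes = 212,860,928 bytes
1 GB = 1,000,000,000 bytes
212,860,928 / 1,000,000,000 = 0.213 GB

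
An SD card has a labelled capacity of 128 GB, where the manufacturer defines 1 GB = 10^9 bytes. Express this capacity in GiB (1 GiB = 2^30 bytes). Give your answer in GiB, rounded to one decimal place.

119.2 GiB

128 GB = 128 × 10^9 bytes = 128,000,000,000 bytes
1 GiB = 1,073,741,824 bytes
128,000,000,000 / 1,073,741,824 = 119.2 GiB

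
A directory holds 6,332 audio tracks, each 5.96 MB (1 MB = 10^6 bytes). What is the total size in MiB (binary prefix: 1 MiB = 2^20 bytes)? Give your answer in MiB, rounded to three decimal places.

35,990.448 MiB

Total = 6,332 × 5.96 MB = 37738.72 MB
= 37738.72 × 1,000,000 bytes = 37,738,720,000 bytes
1 MiB = 1,048,576 bytes
37,738,720,000 / 1,048,576 = 35,990.448 MiB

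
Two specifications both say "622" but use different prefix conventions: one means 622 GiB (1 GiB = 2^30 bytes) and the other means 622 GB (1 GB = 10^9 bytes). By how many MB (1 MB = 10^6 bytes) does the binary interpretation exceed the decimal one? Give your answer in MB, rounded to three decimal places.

45,867.415 MB

622 GiB = 622 × 1,073,741,824 = 667,867,414,528 bytes
622 GB = 622 × 1,000,000,000 = 622,000,000,000 bytes
difference = 45,867,414,528 bytes
45,867,414,528 / 1,000,000 = 45,867.415 MB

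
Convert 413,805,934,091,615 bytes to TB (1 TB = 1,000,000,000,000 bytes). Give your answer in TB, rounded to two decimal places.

413.81 TB

413,805,934,091,615 bytes given.
1 TB = 10^12 bytes = 1,000,000,000,000 bytes
413,805,934,091,615 / 1,000,000,000,000 = 413.81 TB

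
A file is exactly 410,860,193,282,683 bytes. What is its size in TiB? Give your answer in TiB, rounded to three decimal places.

373.675 TiB

410,860,193,282,683 bytes given.
1 TiB = 1,099,511,627,776 bytes
410,860,193,282,683 / 1,099,511,627,776 = 373.675 TiB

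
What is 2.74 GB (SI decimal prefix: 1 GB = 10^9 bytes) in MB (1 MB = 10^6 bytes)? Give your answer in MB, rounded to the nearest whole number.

2.74 GB = 2.74 × 10^9 bytes = 2,740,000,000 bytes
1 MB = 10^6 bytes = 1,000,000 bytes
2,740,000,000 / 1,000,000 = 2,740 MB

2,740 MB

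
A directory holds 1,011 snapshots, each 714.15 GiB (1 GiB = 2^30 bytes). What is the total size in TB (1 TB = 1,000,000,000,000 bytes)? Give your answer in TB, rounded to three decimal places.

Total = 1,011 × 714.15 GiB = 722005.65 GiB
= 722005.65 × 1,073,741,824 bytes = 775,247,663,569,305.6 bytes
1 TB = 1,000,000,000,000 bytes
775,247,663,569,305.6 / 1,000,000,000,000 = 775.248 TB

775.248 TB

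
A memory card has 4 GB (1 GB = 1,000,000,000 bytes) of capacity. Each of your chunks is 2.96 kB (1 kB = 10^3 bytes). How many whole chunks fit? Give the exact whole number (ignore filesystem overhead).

Capacity: 4 GB = 4,000,000,000 bytes
Per item: 2.96 kB = 2,960 bytes
⌊4,000,000,000 / 2,960⌋ = 1,351,351

1,351,351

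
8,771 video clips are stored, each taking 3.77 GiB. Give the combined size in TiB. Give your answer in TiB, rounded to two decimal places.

Total = 8,771 × 3.77 GiB = 33066.67 GiB
= 33066.67 × 1,073,741,824 bytes = 35,505,066,559,406.08 bytes
1 TiB = 1,099,511,627,776 bytes
35,505,066,559,406.08 / 1,099,511,627,776 = 32.29 TiB

32.29 TiB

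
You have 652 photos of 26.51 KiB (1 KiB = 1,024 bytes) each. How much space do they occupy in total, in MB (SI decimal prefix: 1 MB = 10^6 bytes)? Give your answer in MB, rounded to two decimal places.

Total = 652 × 26.51 KiB = 17284.52 KiB
= 17284.52 × 1,024 bytes = 17,699,348.48 bytes
1 MB = 1,000,000 bytes
17,699,348.48 / 1,000,000 = 17.70 MB

17.70 MB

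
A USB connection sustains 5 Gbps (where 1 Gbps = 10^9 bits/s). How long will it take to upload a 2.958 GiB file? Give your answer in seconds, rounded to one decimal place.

5.1 seconds

2.958 GiB = 3,176,128,315.392 bytes = 25,409,026,523.136 bits
5 Gbps = 5,000,000,000 bits/s
time = 25,409,026,523.136 / 5,000,000,000 = 5.1 s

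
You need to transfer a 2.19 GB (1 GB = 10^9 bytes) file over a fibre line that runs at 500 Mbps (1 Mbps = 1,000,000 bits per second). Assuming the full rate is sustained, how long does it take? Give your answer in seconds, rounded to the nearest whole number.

35 seconds

2.19 GB = 2,190,000,000 bytes = 17,520,000,000 bits
500 Mbps = 500,000,000 bits/s
time = 17,520,000,000 / 500,000,000 = 35 s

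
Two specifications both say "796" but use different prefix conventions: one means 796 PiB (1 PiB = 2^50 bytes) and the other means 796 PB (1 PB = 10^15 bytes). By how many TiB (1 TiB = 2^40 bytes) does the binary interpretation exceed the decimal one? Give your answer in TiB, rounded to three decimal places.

91,146.217 TiB

796 PiB = 796 × 1,125,899,906,842,624 = 896,216,325,846,728,704 bytes
796 PB = 796 × 1,000,000,000,000,000 = 796,000,000,000,000,000 bytes
difference = 100,216,325,846,728,704 bytes
100,216,325,846,728,704 / 1,099,511,627,776 = 91,146.217 TiB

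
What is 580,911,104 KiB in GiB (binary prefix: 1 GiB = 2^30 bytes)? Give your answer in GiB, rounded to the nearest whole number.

554 GiB

580,911,104 KiB = 580,911,104 × 2^10 bytes = 594,852,970,496 bytes
1 GiB = 2^30 bytes = 1,073,741,824 bytes
594,852,970,496 / 1,073,741,824 = 554 GiB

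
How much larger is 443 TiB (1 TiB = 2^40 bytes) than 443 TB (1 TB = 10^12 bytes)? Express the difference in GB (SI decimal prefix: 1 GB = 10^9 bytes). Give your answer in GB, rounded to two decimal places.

44,083.65 GB

443 TiB = 443 × 1,099,511,627,776 = 487,083,651,104,768 bytes
443 TB = 443 × 1,000,000,000,000 = 443,000,000,000,000 bytes
difference = 44,083,651,104,768 bytes
44,083,651,104,768 / 1,000,000,000 = 44,083.65 GB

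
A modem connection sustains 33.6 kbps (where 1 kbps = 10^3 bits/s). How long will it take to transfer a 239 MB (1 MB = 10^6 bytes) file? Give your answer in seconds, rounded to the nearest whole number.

239 MB = 239,000,000 bytes = 1,912,000,000 bits
33.6 kbps = 33,600 bits/s
time = 1,912,000,000 / 33,600 = 56,905 s

56,905 seconds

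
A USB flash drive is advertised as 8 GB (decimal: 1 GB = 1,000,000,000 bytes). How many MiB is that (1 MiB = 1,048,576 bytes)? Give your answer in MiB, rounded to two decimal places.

8 GB × 1,000,000,000 bytes/GB = 8,000,000,000 bytes
1 MiB = 2^20 bytes = 1,048,576 bytes
8,000,000,000 / 1,048,576 = 7,629.39 MiB

7,629.39 MiB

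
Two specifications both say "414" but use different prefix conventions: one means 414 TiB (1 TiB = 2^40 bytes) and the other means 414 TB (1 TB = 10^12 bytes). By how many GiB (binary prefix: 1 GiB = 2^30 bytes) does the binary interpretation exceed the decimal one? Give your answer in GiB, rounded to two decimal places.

414 TiB = 414 × 1,099,511,627,776 = 455,197,813,899,264 bytes
414 TB = 414 × 1,000,000,000,000 = 414,000,000,000,000 bytes
difference = 41,197,813,899,264 bytes
41,197,813,899,264 / 1,073,741,824 = 38,368.45 GiB

38,368.45 GiB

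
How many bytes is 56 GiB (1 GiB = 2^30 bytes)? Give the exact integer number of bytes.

60,129,542,144 bytes

56 × 1,073,741,824 = 60,129,542,144 bytes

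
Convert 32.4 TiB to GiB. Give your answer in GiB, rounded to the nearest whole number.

33,178 GiB

32.4 TiB = 32.4 × 2^40 bytes = 35,624,176,739,942.4 bytes
1 GiB = 2^30 bytes = 1,073,741,824 bytes
35,624,176,739,942.4 / 1,073,741,824 = 33,178 GiB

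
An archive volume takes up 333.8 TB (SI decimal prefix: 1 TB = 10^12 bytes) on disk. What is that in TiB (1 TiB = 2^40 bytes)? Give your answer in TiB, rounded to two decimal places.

333.8 TB × 1,000,000,000,000 bytes/TB = 333,800,000,000,000 bytes
1 TiB = 2^40 bytes = 1,099,511,627,776 bytes
333,800,000,000,000 / 1,099,511,627,776 = 303.59 TiB

303.59 TiB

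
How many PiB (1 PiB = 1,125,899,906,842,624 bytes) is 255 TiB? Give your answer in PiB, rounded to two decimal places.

255 TiB × 1,099,511,627,776 bytes/TiB = 280,375,465,082,880 bytes
1 PiB = 2^50 bytes = 1,125,899,906,842,624 bytes
280,375,465,082,880 / 1,125,899,906,842,624 = 0.25 PiB

0.25 PiB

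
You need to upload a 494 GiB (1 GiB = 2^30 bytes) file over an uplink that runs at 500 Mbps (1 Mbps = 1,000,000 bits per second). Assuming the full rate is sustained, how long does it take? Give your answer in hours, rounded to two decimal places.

494 GiB = 530,428,461,056 bytes = 4,243,427,688,448 bits
500 Mbps = 500,000,000 bits/s
time = 4,243,427,688,448 / 500,000,000 = 8,486.8554 s
8,486.8554 s / 3600 = 2.36 hours

2.36 hours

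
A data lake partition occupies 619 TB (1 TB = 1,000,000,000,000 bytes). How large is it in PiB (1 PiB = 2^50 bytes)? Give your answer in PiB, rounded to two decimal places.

619 TB = 619 × 10^12 bytes = 619,000,000,000,000 bytes
1 PiB = 2^50 bytes = 1,125,899,906,842,624 bytes
619,000,000,000,000 / 1,125,899,906,842,624 = 0.55 PiB

0.55 PiB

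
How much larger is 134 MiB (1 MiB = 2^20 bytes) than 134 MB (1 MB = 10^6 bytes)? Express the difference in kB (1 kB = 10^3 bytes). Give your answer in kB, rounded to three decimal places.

134 MiB = 134 × 1,048,576 = 140,509,184 bytes
134 MB = 134 × 1,000,000 = 134,000,000 bytes
difference = 6,509,184 bytes
6,509,184 / 1,000 = 6,509.184 kB

6,509.184 kB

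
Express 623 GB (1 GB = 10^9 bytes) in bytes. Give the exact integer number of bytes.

623,000,000,000 bytes

623 × 1,000,000,000 = 623,000,000,000 bytes  (1 GB = 10^9 bytes)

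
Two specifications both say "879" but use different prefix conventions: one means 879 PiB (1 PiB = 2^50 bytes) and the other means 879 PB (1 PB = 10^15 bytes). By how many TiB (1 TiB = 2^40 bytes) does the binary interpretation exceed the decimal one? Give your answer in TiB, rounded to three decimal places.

879 PiB = 879 × 1,125,899,906,842,624 = 989,666,018,114,666,496 bytes
879 PB = 879 × 1,000,000,000,000,000 = 879,000,000,000,000,000 bytes
difference = 110,666,018,114,666,496 bytes
110,666,018,114,666,496 / 1,099,511,627,776 = 100,650.157 TiB

100,650.157 TiB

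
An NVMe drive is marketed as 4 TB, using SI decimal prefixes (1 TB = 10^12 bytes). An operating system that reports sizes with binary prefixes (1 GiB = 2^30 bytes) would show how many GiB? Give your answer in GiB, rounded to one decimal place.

3,725.3 GiB

4 TB = 4 × 10^12 bytes = 4,000,000,000,000 bytes
1 GiB = 2^30 bytes = 1,073,741,824 bytes
4,000,000,000,000 / 1,073,741,824 = 3,725.3 GiB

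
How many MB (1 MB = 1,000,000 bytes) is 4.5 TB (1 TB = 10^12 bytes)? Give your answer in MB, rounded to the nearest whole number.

4,500,000 MB

4.5 TB = 4.5 × 10^12 bytes = 4,500,000,000,000 bytes
1 MB = 1,000,000 bytes
4,500,000,000,000 / 1,000,000 = 4,500,000 MB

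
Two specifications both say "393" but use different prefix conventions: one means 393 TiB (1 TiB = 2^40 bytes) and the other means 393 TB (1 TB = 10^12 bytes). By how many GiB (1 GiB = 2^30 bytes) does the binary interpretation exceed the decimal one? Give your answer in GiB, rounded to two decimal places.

36,422.23 GiB

393 TiB = 393 × 1,099,511,627,776 = 432,108,069,715,968 bytes
393 TB = 393 × 1,000,000,000,000 = 393,000,000,000,000 bytes
difference = 39,108,069,715,968 bytes
39,108,069,715,968 / 1,073,741,824 = 36,422.23 GiB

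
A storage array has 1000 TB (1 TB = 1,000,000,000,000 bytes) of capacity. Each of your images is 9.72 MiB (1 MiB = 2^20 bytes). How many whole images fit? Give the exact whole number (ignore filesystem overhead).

98,114,641

Capacity: 1000 TB = 1,000,000,000,000,000 bytes
Per item: 9.72 MiB = 10,192,158.72 bytes
⌊1,000,000,000,000,000 / 10,192,158.72⌋ = 98,114,641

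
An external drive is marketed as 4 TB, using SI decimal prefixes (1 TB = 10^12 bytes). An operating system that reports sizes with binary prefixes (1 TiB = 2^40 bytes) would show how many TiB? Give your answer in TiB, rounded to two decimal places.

3.64 TiB

4 TB = 4 × 10^12 bytes = 4,000,000,000,000 bytes
1 TiB = 2^40 bytes = 1,099,511,627,776 bytes
4,000,000,000,000 / 1,099,511,627,776 = 3.64 TiB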